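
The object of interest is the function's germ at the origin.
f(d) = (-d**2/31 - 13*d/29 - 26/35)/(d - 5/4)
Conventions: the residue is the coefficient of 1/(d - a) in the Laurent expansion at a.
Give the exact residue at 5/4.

The residue is -681459/503440.

At the order-1 pole 5/4 set g(d) = (d - (5/4))*f(d) = -d**2/31 - 13*d/29 - 26/35.
Simple pole: residue = g(a) at a = 5/4, which is -681459/503440.


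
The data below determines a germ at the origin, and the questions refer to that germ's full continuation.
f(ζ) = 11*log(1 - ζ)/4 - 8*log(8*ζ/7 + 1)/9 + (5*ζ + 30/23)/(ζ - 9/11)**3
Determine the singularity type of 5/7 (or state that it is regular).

The point is a regular point.

Denominator factors: ζ - 9/11 = -8/77 at ζ = 5/7 — none vanishes.
Branch term log(1 - ζ/(1)): argument at 5/7 is 2/7, nonzero, so 5/7 is not its branch point (a point on a principal cut is still regular for the continued germ).
Branch term log(1 - ζ/(-7/8)): argument at 5/7 is 89/49, nonzero, so 5/7 is not its branch point (a point on a principal cut is still regular for the continued germ).
So the germ continues analytically to 5/7.


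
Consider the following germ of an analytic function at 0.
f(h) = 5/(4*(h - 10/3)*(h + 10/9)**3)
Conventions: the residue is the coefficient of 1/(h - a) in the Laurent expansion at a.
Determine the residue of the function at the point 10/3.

At the order-1 pole 10/3 set g(h) = (h - (10/3))*f(h) = 5/(4*(h + 10/9)**3).
Simple pole: residue = g(a) at a = 10/3, which is 729/51200.

The residue is 729/51200.


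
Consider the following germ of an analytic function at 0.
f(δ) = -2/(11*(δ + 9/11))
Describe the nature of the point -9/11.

The denominator factor δ + 9/11 vanishes at -9/11 and appears to the power 1; the numerator there equals -2/11, nonzero, and no other factor vanishes.
Hence a pole whose order is the multiplicity, 1.

The point is a pole of order 1.


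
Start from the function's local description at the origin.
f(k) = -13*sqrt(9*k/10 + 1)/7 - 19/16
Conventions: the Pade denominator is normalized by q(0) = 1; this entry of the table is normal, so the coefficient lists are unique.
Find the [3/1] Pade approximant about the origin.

Taylor coefficients needed (expand at 0): a_0 = -341/112, a_1 = -117/140, a_2 = 1053/5600, a_3 = -9477/112000, a_4 = 85293/1792000.
Write the denominator as Q(k) = 1 + q1*k. Requiring Q*f - P = O(k^5) with deg P <= 3 kills the coefficients of k^4..k^4 in Q*f:
  k^4: a_4 + q1*a_3 = 0, i.e. 85293/1792000 + (-9477/112000)*q1 = 0.
Solving this linear system: q1 = 9/16.
The numerator is Q*f truncated at degree 3: P0 = a_0 = -341/112; P1 = a_1 + q1*a_0 = -22833/8960; P2 = a_2 + q1*a_1 = -3159/11200; P3 = a_3 + q1*a_2 = 9477/448000.

The Pade approximant has numerator coefficients [-341/112, -22833/8960, -3159/11200, 9477/448000]; denominator coefficients [1, 9/16].


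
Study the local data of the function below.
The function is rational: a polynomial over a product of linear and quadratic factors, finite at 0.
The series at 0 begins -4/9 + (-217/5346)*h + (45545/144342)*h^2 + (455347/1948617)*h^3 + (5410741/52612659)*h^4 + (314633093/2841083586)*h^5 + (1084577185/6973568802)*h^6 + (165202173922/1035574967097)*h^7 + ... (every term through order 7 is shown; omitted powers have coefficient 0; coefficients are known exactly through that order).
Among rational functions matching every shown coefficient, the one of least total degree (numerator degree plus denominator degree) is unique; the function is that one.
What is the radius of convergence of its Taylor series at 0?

No rational of total degree below 5 reproduces all 8 coefficients; solving the [2/3] Pade equations on them gives f(h) = (-4*h**2/9 - 31*h/22 + 4/3)/((h - 1)*(h**2 - 4*h/9 + 3)), whose expansion matches every shown term.
Denominator factor (h - 1): pole of order 1 at 1, modulus 1.
Denominator factor (h**2 - 4*h/9 + 3): discriminant -956/81, complex-conjugate roots (2/9) + ((1/9)*sqrt(239))*i and (2/9) - ((1/9)*sqrt(239))*i; poles of order 1, moduli sqrt(3) and sqrt(3).
The radius of convergence is the smallest modulus among the singular points: 1.

The radius of convergence is 1.


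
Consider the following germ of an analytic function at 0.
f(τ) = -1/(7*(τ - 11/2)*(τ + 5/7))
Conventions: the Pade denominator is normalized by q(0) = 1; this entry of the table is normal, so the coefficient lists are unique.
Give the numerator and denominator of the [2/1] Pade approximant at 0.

The Pade approximant has numerator coefficients [2/55, 1876/289245, 392/289245]; denominator coefficients [1, 403943/289245].

Taylor coefficients needed (expand at 0): a_0 = 2/55, a_1 = -134/3025, a_2 = 10518/166375, a_3 = -807886/9150625.
Write the denominator as Q(τ) = 1 + q1*τ. Requiring Q*f - P = O(τ^4) with deg P <= 2 kills the coefficients of τ^3..τ^3 in Q*f:
  τ^3: a_3 + q1*a_2 = 0, i.e. -807886/9150625 + (10518/166375)*q1 = 0.
Solving this linear system: q1 = 403943/289245.
The numerator is Q*f truncated at degree 2: P0 = a_0 = 2/55; P1 = a_1 + q1*a_0 = 1876/289245; P2 = a_2 + q1*a_1 = 392/289245.


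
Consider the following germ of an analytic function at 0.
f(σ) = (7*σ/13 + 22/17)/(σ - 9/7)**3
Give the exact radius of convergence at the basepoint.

Denominator factor (σ - 9/7)^3: pole of order 3 at 9/7, modulus 9/7.
The radius of convergence is the smallest modulus among the singular points: 9/7.

The radius of convergence is 9/7.


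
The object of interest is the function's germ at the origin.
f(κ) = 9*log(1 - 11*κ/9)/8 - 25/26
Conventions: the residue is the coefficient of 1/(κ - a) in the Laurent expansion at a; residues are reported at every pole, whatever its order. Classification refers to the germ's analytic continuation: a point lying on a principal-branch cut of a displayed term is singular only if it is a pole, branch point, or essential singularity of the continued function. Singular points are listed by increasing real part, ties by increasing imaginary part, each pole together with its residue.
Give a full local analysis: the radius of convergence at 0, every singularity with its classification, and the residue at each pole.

Radius of convergence at 0: 9/11.
At 9/11: a logarithmic branch point.

Branch term (9/8)*log(1 - κ/(9/11)): its argument vanishes at κ = 9/11, a logarithmic branch point, modulus 9/11.
The radius of convergence is the smallest modulus among the singular points: 9/11.


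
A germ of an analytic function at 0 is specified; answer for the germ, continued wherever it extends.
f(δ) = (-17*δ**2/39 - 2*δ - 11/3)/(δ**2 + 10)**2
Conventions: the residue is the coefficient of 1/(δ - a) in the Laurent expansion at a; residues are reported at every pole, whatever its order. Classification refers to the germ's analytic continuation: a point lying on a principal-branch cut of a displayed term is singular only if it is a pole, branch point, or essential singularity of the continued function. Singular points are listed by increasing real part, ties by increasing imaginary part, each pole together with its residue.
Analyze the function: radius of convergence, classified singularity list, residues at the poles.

Radius of convergence at 0: sqrt(10).
At -(sqrt(10))*i: a pole of order 2; residue -((313/15600)*sqrt(10))*i.
At (sqrt(10))*i: a pole of order 2; residue ((313/15600)*sqrt(10))*i.

Denominator factor (δ**2 + 10)^2: discriminant -40, complex-conjugate roots (sqrt(10))*i and -(sqrt(10))*i; poles of order 2, moduli sqrt(10) and sqrt(10).
The radius of convergence is the smallest modulus among the singular points: sqrt(10).
The factor δ**2 + 10 splits as (δ - a)(δ - a') with a = -(sqrt(10))*i, a' = (sqrt(10))*i. At the order-2 pole a set g(δ) = (δ - a)^2*f(δ) = [-17*δ**2/39 - 2*δ - 11/3] / (δ - a')^2.
Order-2 pole: residue = g'(a); g'(-(sqrt(10))*i) = -((313/15600)*sqrt(10))*i, so the residue is -((313/15600)*sqrt(10))*i.
The factor δ**2 + 10 splits as (δ - a)(δ - a') with a = (sqrt(10))*i, a' = -(sqrt(10))*i. At the order-2 pole a set g(δ) = (δ - a)^2*f(δ) = [-17*δ**2/39 - 2*δ - 11/3] / (δ - a')^2.
Order-2 pole: residue = g'(a); g'((sqrt(10))*i) = ((313/15600)*sqrt(10))*i, so the residue is ((313/15600)*sqrt(10))*i.
List the singular points by increasing real part (a conjugate pair: the negative imaginary part first).


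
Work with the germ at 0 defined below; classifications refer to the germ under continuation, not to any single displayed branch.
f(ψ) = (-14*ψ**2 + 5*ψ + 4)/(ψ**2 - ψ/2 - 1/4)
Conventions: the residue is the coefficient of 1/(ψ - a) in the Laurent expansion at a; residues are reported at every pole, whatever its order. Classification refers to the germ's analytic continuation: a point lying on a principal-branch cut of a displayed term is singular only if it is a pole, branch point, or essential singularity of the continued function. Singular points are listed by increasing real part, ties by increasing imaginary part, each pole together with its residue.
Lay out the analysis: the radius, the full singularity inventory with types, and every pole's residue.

Radius of convergence at 0: -1/4 + (1/4)*sqrt(5).
At 1/4 - (1/4)*sqrt(5): a pole of order 1; residue -1.
At 1/4 + (1/4)*sqrt(5): a pole of order 1; residue -1.

Denominator factor (ψ**2 - ψ/2 - 1/4): discriminant 5/4, real irrational roots 1/4 + (1/4)*sqrt(5) and 1/4 - (1/4)*sqrt(5); poles of order 1, moduli 1/4 + (1/4)*sqrt(5) and -1/4 + (1/4)*sqrt(5).
The radius of convergence is the smallest modulus among the singular points: -1/4 + (1/4)*sqrt(5).
The factor ψ**2 - ψ/2 - 1/4 splits as (ψ - a)(ψ - a') with a = 1/4 - (1/4)*sqrt(5), a' = 1/4 + (1/4)*sqrt(5). At the order-1 pole a set g(ψ) = (ψ - a)*f(ψ) = [-14*ψ**2 + 5*ψ + 4] / (ψ - a').
Simple pole: residue = g(a) at a = 1/4 - (1/4)*sqrt(5), which is -1.
The factor ψ**2 - ψ/2 - 1/4 splits as (ψ - a)(ψ - a') with a = 1/4 + (1/4)*sqrt(5), a' = 1/4 - (1/4)*sqrt(5). At the order-1 pole a set g(ψ) = (ψ - a)*f(ψ) = [-14*ψ**2 + 5*ψ + 4] / (ψ - a').
Simple pole: residue = g(a) at a = 1/4 + (1/4)*sqrt(5), which is -1.
List the singular points by increasing real part (a conjugate pair: the negative imaginary part first).


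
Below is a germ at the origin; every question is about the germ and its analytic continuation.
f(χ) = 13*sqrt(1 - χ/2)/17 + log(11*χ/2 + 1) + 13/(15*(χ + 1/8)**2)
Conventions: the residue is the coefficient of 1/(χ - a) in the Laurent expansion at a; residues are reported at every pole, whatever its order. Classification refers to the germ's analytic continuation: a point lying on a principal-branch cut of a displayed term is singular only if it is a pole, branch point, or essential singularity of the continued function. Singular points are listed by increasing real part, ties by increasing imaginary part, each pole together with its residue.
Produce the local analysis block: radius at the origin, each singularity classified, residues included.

Radius of convergence at 0: 1/8.
At -2/11: a logarithmic branch point.
At -1/8: a pole of order 2; residue 0.
At 2: an algebraic (square-root) branch point.

Denominator factor (χ + 1/8)^2: pole of order 2 at -1/8, modulus 1/8.
Branch term (1)*log(1 - χ/(-2/11)): its argument vanishes at χ = -2/11, a logarithmic branch point, modulus 2/11.
Branch term (13/17)*sqrt(1 - χ/(2)): its argument vanishes at χ = 2, a square-root branch point, modulus 2.
The radius of convergence is the smallest modulus among the singular points: 1/8.
The branch terms are analytic at -1/8 and contribute nothing to the residue; only the rational part matters.
At the order-2 pole -1/8 set g(χ) = (χ - (-1/8))^2*(rational part) = 13/15.
Order-2 pole: residue = g'(a); g'(-1/8) = 0, so the residue is 0.
List the singular points by increasing real part (a conjugate pair: the negative imaginary part first).


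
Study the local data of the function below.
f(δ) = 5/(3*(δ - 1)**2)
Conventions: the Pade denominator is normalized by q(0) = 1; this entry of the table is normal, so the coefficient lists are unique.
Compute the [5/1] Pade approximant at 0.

The Pade approximant has numerator coefficients [5/3, 25/18, 10/9, 5/6, 5/9, 5/18]; denominator coefficients [1, -7/6].

Taylor coefficients needed (expand at 0): a_0 = 5/3, a_1 = 10/3, a_2 = 5, a_3 = 20/3, a_4 = 25/3, a_5 = 10, a_6 = 35/3.
Write the denominator as Q(δ) = 1 + q1*δ. Requiring Q*f - P = O(δ^7) with deg P <= 5 kills the coefficients of δ^6..δ^6 in Q*f:
  δ^6: a_6 + q1*a_5 = 0, i.e. 35/3 + (10)*q1 = 0.
Solving this linear system: q1 = -7/6.
The numerator is Q*f truncated at degree 5: P0 = a_0 = 5/3; P1 = a_1 + q1*a_0 = 25/18; P2 = a_2 + q1*a_1 = 10/9; P3 = a_3 + q1*a_2 = 5/6; P4 = a_4 + q1*a_3 = 5/9; P5 = a_5 + q1*a_4 = 5/18.


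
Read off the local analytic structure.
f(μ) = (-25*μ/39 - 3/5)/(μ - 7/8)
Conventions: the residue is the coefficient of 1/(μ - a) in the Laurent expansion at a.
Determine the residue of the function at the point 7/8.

The residue is -1811/1560.

At the order-1 pole 7/8 set g(μ) = (μ - (7/8))*f(μ) = -25*μ/39 - 3/5.
Simple pole: residue = g(a) at a = 7/8, which is -1811/1560.


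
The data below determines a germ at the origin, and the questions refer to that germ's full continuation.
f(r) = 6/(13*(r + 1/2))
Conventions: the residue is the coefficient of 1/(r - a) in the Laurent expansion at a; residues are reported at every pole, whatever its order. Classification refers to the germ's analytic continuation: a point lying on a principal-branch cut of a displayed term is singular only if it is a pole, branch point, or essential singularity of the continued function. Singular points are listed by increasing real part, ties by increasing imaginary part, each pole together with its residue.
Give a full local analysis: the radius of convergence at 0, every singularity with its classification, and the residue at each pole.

Denominator factor (r + 1/2): pole of order 1 at -1/2, modulus 1/2.
The radius of convergence is the smallest modulus among the singular points: 1/2.
At the order-1 pole -1/2 set g(r) = (r - (-1/2))*f(r) = 6/13.
Simple pole: residue = g(a) at a = -1/2, which is 6/13.

Radius of convergence at 0: 1/2.
At -1/2: a pole of order 1; residue 6/13.


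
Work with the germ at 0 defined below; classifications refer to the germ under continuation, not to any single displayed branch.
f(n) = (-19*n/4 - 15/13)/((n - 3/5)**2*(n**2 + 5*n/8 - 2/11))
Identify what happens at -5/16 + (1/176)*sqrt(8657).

The denominator factor n**2 + 5*n/8 - 2/11 vanishes at -5/16 + (1/176)*sqrt(8657) and appears to the power 1; the numerator there equals 275/832 - (19/704)*sqrt(8657), nonzero, and no other factor vanishes.
Hence a pole whose order is the multiplicity, 1.

The point is a pole of order 1.


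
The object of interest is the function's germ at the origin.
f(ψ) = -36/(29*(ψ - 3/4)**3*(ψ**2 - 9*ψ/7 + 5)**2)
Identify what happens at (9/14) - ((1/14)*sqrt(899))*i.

The denominator factor ψ**2 - 9*ψ/7 + 5 vanishes at (9/14) - ((1/14)*sqrt(899))*i and appears to the power 2; the numerator there equals -36/29, nonzero, and no other factor vanishes.
Hence a pole whose order is the multiplicity, 2.

The point is a pole of order 2.


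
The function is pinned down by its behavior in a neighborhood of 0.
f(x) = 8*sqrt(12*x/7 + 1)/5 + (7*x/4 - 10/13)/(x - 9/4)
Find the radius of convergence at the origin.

The radius of convergence is 7/12.

Denominator factor (x - 9/4): pole of order 1 at 9/4, modulus 9/4.
Branch term (8/5)*sqrt(1 - x/(-7/12)): its argument vanishes at x = -7/12, a square-root branch point, modulus 7/12.
The radius of convergence is the smallest modulus among the singular points: 7/12.


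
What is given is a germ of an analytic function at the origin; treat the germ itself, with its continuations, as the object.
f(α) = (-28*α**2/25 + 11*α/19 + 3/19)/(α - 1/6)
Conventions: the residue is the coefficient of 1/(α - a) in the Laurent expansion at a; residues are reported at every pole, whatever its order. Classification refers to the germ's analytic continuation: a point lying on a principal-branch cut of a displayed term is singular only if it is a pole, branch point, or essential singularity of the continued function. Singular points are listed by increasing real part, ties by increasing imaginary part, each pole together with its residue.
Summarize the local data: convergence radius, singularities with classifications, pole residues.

Denominator factor (α - 1/6): pole of order 1 at 1/6, modulus 1/6.
The radius of convergence is the smallest modulus among the singular points: 1/6.
At the order-1 pole 1/6 set g(α) = (α - (1/6))*f(α) = -28*α**2/25 + 11*α/19 + 3/19.
Simple pole: residue = g(a) at a = 1/6, which is 1909/8550.

Radius of convergence at 0: 1/6.
At 1/6: a pole of order 1; residue 1909/8550.


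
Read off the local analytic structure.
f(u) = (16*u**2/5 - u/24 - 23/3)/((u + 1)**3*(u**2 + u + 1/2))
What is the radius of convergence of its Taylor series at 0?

Denominator factor (u**2 + u + 1/2): discriminant -1, complex-conjugate roots (-1/2) + (1/2)*i and (-1/2) - (1/2)*i; poles of order 1, moduli (1/2)*sqrt(2) and (1/2)*sqrt(2).
Denominator factor (u + 1)^3: pole of order 3 at -1, modulus 1.
The radius of convergence is the smallest modulus among the singular points: (1/2)*sqrt(2).

The radius of convergence is (1/2)*sqrt(2).


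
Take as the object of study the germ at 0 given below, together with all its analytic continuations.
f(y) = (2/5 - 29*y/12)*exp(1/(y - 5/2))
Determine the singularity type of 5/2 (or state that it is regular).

The exponent 1/(y - (5/2)) has a pole at 5/2, so exp(1/(y - (5/2))) takes every nonzero value near it: an essential singularity (not a pole of any order).

The point is an essential singularity.


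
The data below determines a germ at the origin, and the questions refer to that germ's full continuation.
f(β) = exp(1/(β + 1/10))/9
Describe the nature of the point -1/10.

The exponent 1/(β - (-1/10)) has a pole at -1/10, so exp(1/(β - (-1/10))) takes every nonzero value near it: an essential singularity (not a pole of any order).

The point is an essential singularity.


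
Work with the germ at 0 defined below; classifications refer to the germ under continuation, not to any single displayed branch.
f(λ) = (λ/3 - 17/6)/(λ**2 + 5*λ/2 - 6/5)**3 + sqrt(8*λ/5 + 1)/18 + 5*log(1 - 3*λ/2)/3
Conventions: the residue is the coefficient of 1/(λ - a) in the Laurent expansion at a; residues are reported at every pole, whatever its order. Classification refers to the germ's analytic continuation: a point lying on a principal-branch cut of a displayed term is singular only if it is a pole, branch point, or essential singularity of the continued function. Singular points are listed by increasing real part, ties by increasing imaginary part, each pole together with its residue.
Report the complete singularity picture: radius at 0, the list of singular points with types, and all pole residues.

Radius of convergence at 0: -5/4 + (1/20)*sqrt(1105).
At -5/4 - (1/20)*sqrt(1105): a pole of order 3; residue (1200/830297)*sqrt(1105).
At -5/8: an algebraic (square-root) branch point.
At -5/4 + (1/20)*sqrt(1105): a pole of order 3; residue -(1200/830297)*sqrt(1105).
At 2/3: a logarithmic branch point.

Denominator factor (λ**2 + 5*λ/2 - 6/5)^3: discriminant 221/20, real irrational roots -5/4 + (1/20)*sqrt(1105) and -5/4 - (1/20)*sqrt(1105); poles of order 3, moduli -5/4 + (1/20)*sqrt(1105) and 5/4 + (1/20)*sqrt(1105).
Branch term (1/18)*sqrt(1 - λ/(-5/8)): its argument vanishes at λ = -5/8, a square-root branch point, modulus 5/8.
Branch term (5/3)*log(1 - λ/(2/3)): its argument vanishes at λ = 2/3, a logarithmic branch point, modulus 2/3.
The radius of convergence is the smallest modulus among the singular points: -5/4 + (1/20)*sqrt(1105).
The branch terms are analytic at -5/4 - (1/20)*sqrt(1105) and contribute nothing to the residue; only the rational part matters.
The factor λ**2 + 5*λ/2 - 6/5 splits as (λ - a)(λ - a') with a = -5/4 - (1/20)*sqrt(1105), a' = -5/4 + (1/20)*sqrt(1105). At the order-3 pole a set g(λ) = (λ - a)^3*(rational part) = [λ/3 - 17/6] / (λ - a')^3.
Order-3 pole: residue = g''(a)/2; g''(-5/4 - (1/20)*sqrt(1105)) = (2400/830297)*sqrt(1105), so the residue is (1200/830297)*sqrt(1105).
The branch terms are analytic at -5/4 + (1/20)*sqrt(1105) and contribute nothing to the residue; only the rational part matters.
The factor λ**2 + 5*λ/2 - 6/5 splits as (λ - a)(λ - a') with a = -5/4 + (1/20)*sqrt(1105), a' = -5/4 - (1/20)*sqrt(1105). At the order-3 pole a set g(λ) = (λ - a)^3*(rational part) = [λ/3 - 17/6] / (λ - a')^3.
Order-3 pole: residue = g''(a)/2; g''(-5/4 + (1/20)*sqrt(1105)) = -(2400/830297)*sqrt(1105), so the residue is -(1200/830297)*sqrt(1105).
List the singular points by increasing real part (a conjugate pair: the negative imaginary part first).


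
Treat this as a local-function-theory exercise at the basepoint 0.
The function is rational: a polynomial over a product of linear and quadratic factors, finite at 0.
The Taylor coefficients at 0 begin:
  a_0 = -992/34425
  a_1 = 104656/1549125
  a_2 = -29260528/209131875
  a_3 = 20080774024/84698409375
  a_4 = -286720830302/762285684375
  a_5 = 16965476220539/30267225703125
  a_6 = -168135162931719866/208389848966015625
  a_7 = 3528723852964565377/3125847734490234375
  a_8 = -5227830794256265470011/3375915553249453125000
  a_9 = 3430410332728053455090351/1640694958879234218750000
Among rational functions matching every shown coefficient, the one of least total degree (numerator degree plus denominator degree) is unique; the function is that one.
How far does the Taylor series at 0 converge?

No rational of total degree below 8 reproduces all 10 coefficients; solving the [0/8] Pade equations on them gives f(n) = 31/(17*(n + 5/6)**2*(n**2 + n/12 - 9/2)**3), whose expansion matches every shown term.
Denominator factor (n**2 + n/12 - 9/2)^3: discriminant 2593/144, real irrational roots -1/24 + (1/24)*sqrt(2593) and -1/24 - (1/24)*sqrt(2593); poles of order 3, moduli -1/24 + (1/24)*sqrt(2593) and 1/24 + (1/24)*sqrt(2593).
Denominator factor (n + 5/6)^2: pole of order 2 at -5/6, modulus 5/6.
The radius of convergence is the smallest modulus among the singular points: 5/6.

The radius of convergence is 5/6.


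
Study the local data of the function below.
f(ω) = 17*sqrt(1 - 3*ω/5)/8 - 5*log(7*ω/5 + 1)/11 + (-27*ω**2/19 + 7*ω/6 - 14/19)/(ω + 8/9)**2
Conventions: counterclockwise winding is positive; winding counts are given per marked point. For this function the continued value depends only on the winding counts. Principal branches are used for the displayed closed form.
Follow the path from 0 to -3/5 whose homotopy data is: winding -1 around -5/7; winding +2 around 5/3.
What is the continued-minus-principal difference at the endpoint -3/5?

The rational part is single-valued and drops out of the difference; each branch term changes only by its own monodromy.
(-5/11)*log(1 - ω/(-5/7)): each positive loop around -5/7 adds 2*pi*i to the log, so winding -1 contributes (-5/11)*(-1)*2*pi*i = (10/11)*pi*i.
(17/8)*sqrt(1 - ω/(5/3)): winding +2 is even, the square root returns to the same sheet, contribution 0.
Summing the contributions at ω = -3/5 gives (10/11)*pi*i.

Continued minus principal equals (10/11)*pi*i.


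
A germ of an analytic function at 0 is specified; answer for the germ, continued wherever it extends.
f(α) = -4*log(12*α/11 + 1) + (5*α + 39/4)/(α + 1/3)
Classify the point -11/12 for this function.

The point is a logarithmic branch point.

The term (-4)*log(1 - α/(-11/12)) has argument 1 - -11/12/(-11/12) = 0 at -11/12: a logarithmic (infinitely-sheeted) branch point; the remaining terms are analytic or single-valued there.


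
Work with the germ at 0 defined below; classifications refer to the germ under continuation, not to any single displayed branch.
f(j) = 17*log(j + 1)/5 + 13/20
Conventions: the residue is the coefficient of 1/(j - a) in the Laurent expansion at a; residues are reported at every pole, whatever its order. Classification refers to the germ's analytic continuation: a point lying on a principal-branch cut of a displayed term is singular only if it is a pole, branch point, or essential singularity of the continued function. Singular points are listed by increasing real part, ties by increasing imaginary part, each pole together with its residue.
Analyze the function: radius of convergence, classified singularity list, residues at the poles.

Branch term (17/5)*log(1 - j/(-1)): its argument vanishes at j = -1, a logarithmic branch point, modulus 1.
The radius of convergence is the smallest modulus among the singular points: 1.

Radius of convergence at 0: 1.
At -1: a logarithmic branch point.


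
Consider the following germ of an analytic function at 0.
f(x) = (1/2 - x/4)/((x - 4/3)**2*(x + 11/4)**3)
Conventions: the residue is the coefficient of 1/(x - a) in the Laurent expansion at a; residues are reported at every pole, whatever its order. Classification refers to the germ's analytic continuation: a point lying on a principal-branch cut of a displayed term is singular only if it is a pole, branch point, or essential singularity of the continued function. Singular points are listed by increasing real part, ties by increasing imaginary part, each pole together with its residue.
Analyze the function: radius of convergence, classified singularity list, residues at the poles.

Radius of convergence at 0: 4/3.
At -11/4: a pole of order 3; residue 31536/5764801.
At 4/3: a pole of order 2; residue -31536/5764801.

Denominator factor (x - 4/3)^2: pole of order 2 at 4/3, modulus 4/3.
Denominator factor (x + 11/4)^3: pole of order 3 at -11/4, modulus 11/4.
The radius of convergence is the smallest modulus among the singular points: 4/3.
At the order-3 pole -11/4 set g(x) = (x - (-11/4))^3*f(x) = (1/2 - x/4)/(x - 4/3)**2.
Order-3 pole: residue = g''(a)/2; g''(-11/4) = 63072/5764801, so the residue is 31536/5764801.
At the order-2 pole 4/3 set g(x) = (x - (4/3))^2*f(x) = (1/2 - x/4)/(x + 11/4)**3.
Order-2 pole: residue = g'(a); g'(4/3) = -31536/5764801, so the residue is -31536/5764801.
List the singular points by increasing real part (a conjugate pair: the negative imaginary part first).


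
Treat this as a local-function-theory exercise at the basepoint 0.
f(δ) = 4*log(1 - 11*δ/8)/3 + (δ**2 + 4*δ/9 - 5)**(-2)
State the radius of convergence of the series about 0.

Denominator factor (δ**2 + 4*δ/9 - 5)^2: discriminant 1636/81, real irrational roots -2/9 + (1/9)*sqrt(409) and -2/9 - (1/9)*sqrt(409); poles of order 2, moduli -2/9 + (1/9)*sqrt(409) and 2/9 + (1/9)*sqrt(409).
Branch term (4/3)*log(1 - δ/(8/11)): its argument vanishes at δ = 8/11, a logarithmic branch point, modulus 8/11.
The radius of convergence is the smallest modulus among the singular points: 8/11.

The radius of convergence is 8/11.


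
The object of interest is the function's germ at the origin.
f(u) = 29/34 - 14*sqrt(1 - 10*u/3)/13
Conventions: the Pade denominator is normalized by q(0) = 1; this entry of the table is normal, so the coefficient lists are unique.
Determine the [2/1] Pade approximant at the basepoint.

The Pade approximant has numerator coefficients [-99/442, 2875/1326, -175/117]; denominator coefficients [1, -5/3].

Taylor coefficients needed (expand at 0): a_0 = -99/442, a_1 = 70/39, a_2 = 175/117, a_3 = 875/351.
Write the denominator as Q(u) = 1 + q1*u. Requiring Q*f - P = O(u^4) with deg P <= 2 kills the coefficients of u^3..u^3 in Q*f:
  u^3: a_3 + q1*a_2 = 0, i.e. 875/351 + (175/117)*q1 = 0.
Solving this linear system: q1 = -5/3.
The numerator is Q*f truncated at degree 2: P0 = a_0 = -99/442; P1 = a_1 + q1*a_0 = 2875/1326; P2 = a_2 + q1*a_1 = -175/117.


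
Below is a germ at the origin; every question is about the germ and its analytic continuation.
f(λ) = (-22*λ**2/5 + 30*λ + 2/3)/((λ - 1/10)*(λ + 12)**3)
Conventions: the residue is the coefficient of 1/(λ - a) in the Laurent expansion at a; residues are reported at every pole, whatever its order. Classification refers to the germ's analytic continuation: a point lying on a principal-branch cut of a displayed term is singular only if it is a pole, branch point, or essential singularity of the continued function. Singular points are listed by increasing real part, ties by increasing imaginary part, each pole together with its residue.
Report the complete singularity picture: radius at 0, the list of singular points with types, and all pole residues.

Denominator factor (λ + 12)^3: pole of order 3 at -12, modulus 12.
Denominator factor (λ - 1/10): pole of order 1 at 1/10, modulus 1/10.
The radius of convergence is the smallest modulus among the singular points: 1/10.
At the order-3 pole -12 set g(λ) = (λ - (-12))^3*f(λ) = (-22*λ**2/5 + 30*λ + 2/3)/(λ - 1/10).
Order-3 pole: residue = g''(a)/2; g''(-12) = -1976/483153, so the residue is -988/483153.
At the order-1 pole 1/10 set g(λ) = (λ - (1/10))*f(λ) = (-22*λ**2/5 + 30*λ + 2/3)/(λ + 12)**3.
Simple pole: residue = g(a) at a = 1/10, which is 988/483153.
List the singular points by increasing real part (a conjugate pair: the negative imaginary part first).

Radius of convergence at 0: 1/10.
At -12: a pole of order 3; residue -988/483153.
At 1/10: a pole of order 1; residue 988/483153.


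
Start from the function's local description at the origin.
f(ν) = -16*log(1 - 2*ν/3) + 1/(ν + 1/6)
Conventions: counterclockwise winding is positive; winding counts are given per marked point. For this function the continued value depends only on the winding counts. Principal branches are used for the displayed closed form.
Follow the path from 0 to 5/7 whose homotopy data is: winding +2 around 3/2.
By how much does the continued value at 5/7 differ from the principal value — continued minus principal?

Continued minus principal equals -(64)*pi*i.

The rational part is single-valued and drops out of the difference; each branch term changes only by its own monodromy.
(-16)*log(1 - ν/(3/2)): each positive loop around 3/2 adds 2*pi*i to the log, so winding +2 contributes (-16)*(2)*2*pi*i = -(64)*pi*i.
Summing the contributions at ν = 5/7 gives -(64)*pi*i.


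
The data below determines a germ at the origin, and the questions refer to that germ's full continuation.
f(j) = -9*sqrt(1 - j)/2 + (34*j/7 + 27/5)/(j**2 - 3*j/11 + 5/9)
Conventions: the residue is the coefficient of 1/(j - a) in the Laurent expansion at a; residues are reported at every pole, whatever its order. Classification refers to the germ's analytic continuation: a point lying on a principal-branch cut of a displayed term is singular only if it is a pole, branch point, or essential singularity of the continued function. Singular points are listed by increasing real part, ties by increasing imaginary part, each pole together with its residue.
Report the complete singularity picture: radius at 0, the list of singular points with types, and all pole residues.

Radius of convergence at 0: (1/3)*sqrt(5).
At (3/22) - ((1/66)*sqrt(2339))*i: a pole of order 1; residue (17/7) + ((7002/81865)*sqrt(2339))*i.
At (3/22) + ((1/66)*sqrt(2339))*i: a pole of order 1; residue (17/7) - ((7002/81865)*sqrt(2339))*i.
At 1: an algebraic (square-root) branch point.

Denominator factor (j**2 - 3*j/11 + 5/9): discriminant -2339/1089, complex-conjugate roots (3/22) + ((1/66)*sqrt(2339))*i and (3/22) - ((1/66)*sqrt(2339))*i; poles of order 1, moduli (1/3)*sqrt(5) and (1/3)*sqrt(5).
Branch term (-9/2)*sqrt(1 - j/(1)): its argument vanishes at j = 1, a square-root branch point, modulus 1.
The radius of convergence is the smallest modulus among the singular points: (1/3)*sqrt(5).
The branch term is analytic at (3/22) - ((1/66)*sqrt(2339))*i and contributes nothing to the residue; only the rational part matters.
The factor j**2 - 3*j/11 + 5/9 splits as (j - a)(j - a') with a = (3/22) - ((1/66)*sqrt(2339))*i, a' = (3/22) + ((1/66)*sqrt(2339))*i. At the order-1 pole a set g(j) = (j - a)*(rational part) = [34*j/7 + 27/5] / (j - a').
Simple pole: residue = g(a) at a = (3/22) - ((1/66)*sqrt(2339))*i, which is (17/7) + ((7002/81865)*sqrt(2339))*i.
The branch term is analytic at (3/22) + ((1/66)*sqrt(2339))*i and contributes nothing to the residue; only the rational part matters.
The factor j**2 - 3*j/11 + 5/9 splits as (j - a)(j - a') with a = (3/22) + ((1/66)*sqrt(2339))*i, a' = (3/22) - ((1/66)*sqrt(2339))*i. At the order-1 pole a set g(j) = (j - a)*(rational part) = [34*j/7 + 27/5] / (j - a').
Simple pole: residue = g(a) at a = (3/22) + ((1/66)*sqrt(2339))*i, which is (17/7) - ((7002/81865)*sqrt(2339))*i.
List the singular points by increasing real part (a conjugate pair: the negative imaginary part first).


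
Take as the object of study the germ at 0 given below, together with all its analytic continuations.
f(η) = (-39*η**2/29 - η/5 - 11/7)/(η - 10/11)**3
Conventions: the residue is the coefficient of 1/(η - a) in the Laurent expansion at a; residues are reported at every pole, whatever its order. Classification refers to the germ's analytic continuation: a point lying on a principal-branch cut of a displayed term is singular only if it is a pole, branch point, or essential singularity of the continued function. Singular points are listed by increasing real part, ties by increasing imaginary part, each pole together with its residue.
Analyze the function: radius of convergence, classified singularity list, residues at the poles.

Radius of convergence at 0: 10/11.
At 10/11: a pole of order 3; residue -39/29.

Denominator factor (η - 10/11)^3: pole of order 3 at 10/11, modulus 10/11.
The radius of convergence is the smallest modulus among the singular points: 10/11.
At the order-3 pole 10/11 set g(η) = (η - (10/11))^3*f(η) = -39*η**2/29 - η/5 - 11/7.
Order-3 pole: residue = g''(a)/2; g''(10/11) = -78/29, so the residue is -39/29.


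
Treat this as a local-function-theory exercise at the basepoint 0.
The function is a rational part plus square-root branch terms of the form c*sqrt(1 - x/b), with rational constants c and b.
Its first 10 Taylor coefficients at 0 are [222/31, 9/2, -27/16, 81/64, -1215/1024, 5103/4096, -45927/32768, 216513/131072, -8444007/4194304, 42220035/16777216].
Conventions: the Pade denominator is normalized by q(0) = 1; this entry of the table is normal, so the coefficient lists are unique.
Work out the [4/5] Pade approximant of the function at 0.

The Pade approximant has numerator coefficients [222/31, 74802/2945, 2927097/94240, 2824713/188480, 2722329/1206272]; denominator coefficients [1, 1109/380, 16653/6080, 4293/4864, 4347/77824, -2511/1556480].

Taylor coefficients needed (read off): a_0 = 222/31, a_1 = 9/2, a_2 = -27/16, a_3 = 81/64, a_4 = -1215/1024, a_5 = 5103/4096, a_6 = -45927/32768, a_7 = 216513/131072, a_8 = -8444007/4194304, a_9 = 42220035/16777216.
Write the denominator as Q(x) = 1 + q1*x + q2*x^2 + q3*x^3 + q4*x^4 + q5*x^5. Requiring Q*f - P = O(x^10) with deg P <= 4 kills the coefficients of x^5..x^9 in Q*f:
  x^5: a_5 + q1*a_4 + q2*a_3 + q3*a_2 + q4*a_1 + q5*a_0 = 0, i.e. 5103/4096 + (-1215/1024)*q1 + (81/64)*q2 + (-27/16)*q3 + (9/2)*q4 + (222/31)*q5 = 0.
  x^6: a_6 + q1*a_5 + q2*a_4 + q3*a_3 + q4*a_2 + q5*a_1 = 0, i.e. -45927/32768 + (5103/4096)*q1 + (-1215/1024)*q2 + (81/64)*q3 + (-27/16)*q4 + (9/2)*q5 = 0.
  x^7: a_7 + q1*a_6 + q2*a_5 + q3*a_4 + q4*a_3 + q5*a_2 = 0, i.e. 216513/131072 + (-45927/32768)*q1 + (5103/4096)*q2 + (-1215/1024)*q3 + (81/64)*q4 + (-27/16)*q5 = 0.
  x^8: a_8 + q1*a_7 + q2*a_6 + q3*a_5 + q4*a_4 + q5*a_3 = 0, i.e. -8444007/4194304 + (216513/131072)*q1 + (-45927/32768)*q2 + (5103/4096)*q3 + (-1215/1024)*q4 + (81/64)*q5 = 0.
  x^9: a_9 + q1*a_8 + q2*a_7 + q3*a_6 + q4*a_5 + q5*a_4 = 0, i.e. 42220035/16777216 + (-8444007/4194304)*q1 + (216513/131072)*q2 + (-45927/32768)*q3 + (5103/4096)*q4 + (-1215/1024)*q5 = 0.
Solving this linear system: q1 = 1109/380, q2 = 16653/6080, q3 = 4293/4864, q4 = 4347/77824, q5 = -2511/1556480.
The numerator is Q*f truncated at degree 4: P0 = a_0 = 222/31; P1 = a_1 + q1*a_0 = 74802/2945; P2 = a_2 + q1*a_1 + q2*a_0 = 2927097/94240; P3 = a_3 + q1*a_2 + q2*a_1 + q3*a_0 = 2824713/188480; P4 = a_4 + q1*a_3 + q2*a_2 + q3*a_1 + q4*a_0 = 2722329/1206272.


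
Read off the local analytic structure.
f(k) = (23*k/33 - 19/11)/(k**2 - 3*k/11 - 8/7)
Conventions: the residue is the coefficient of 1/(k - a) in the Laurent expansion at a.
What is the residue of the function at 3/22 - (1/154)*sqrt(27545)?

The factor k**2 - 3*k/11 - 8/7 splits as (k - a)(k - a') with a = 3/22 - (1/154)*sqrt(27545), a' = 3/22 + (1/154)*sqrt(27545). At the order-1 pole a set g(k) = (k - a)*f(k) = [23*k/33 - 19/11] / (k - a').
Simple pole: residue = g(a) at a = 3/22 - (1/154)*sqrt(27545), which is 23/66 + (79/17314)*sqrt(27545).

The residue is 23/66 + (79/17314)*sqrt(27545).


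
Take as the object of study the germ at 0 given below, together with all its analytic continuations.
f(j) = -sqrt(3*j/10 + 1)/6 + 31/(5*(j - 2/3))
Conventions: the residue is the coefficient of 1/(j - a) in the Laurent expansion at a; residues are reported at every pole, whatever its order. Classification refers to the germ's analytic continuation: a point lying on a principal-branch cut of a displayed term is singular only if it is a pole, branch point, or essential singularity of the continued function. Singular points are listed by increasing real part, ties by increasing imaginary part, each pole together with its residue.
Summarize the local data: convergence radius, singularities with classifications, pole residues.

Radius of convergence at 0: 2/3.
At -10/3: an algebraic (square-root) branch point.
At 2/3: a pole of order 1; residue 31/5.

Denominator factor (j - 2/3): pole of order 1 at 2/3, modulus 2/3.
Branch term (-1/6)*sqrt(1 - j/(-10/3)): its argument vanishes at j = -10/3, a square-root branch point, modulus 10/3.
The radius of convergence is the smallest modulus among the singular points: 2/3.
The branch term is analytic at 2/3 and contributes nothing to the residue; only the rational part matters.
At the order-1 pole 2/3 set g(j) = (j - (2/3))*(rational part) = 31/5.
Simple pole: residue = g(a) at a = 2/3, which is 31/5.
List the singular points by increasing real part (a conjugate pair: the negative imaginary part first).


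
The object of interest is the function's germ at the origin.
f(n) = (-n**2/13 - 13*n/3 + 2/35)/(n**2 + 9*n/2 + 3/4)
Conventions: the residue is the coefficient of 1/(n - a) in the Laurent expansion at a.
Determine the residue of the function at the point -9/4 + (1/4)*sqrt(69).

The residue is -311/156 + (33073/125580)*sqrt(69).

The factor n**2 + 9*n/2 + 3/4 splits as (n - a)(n - a') with a = -9/4 + (1/4)*sqrt(69), a' = -9/4 - (1/4)*sqrt(69). At the order-1 pole a set g(n) = (n - a)*f(n) = [-n**2/13 - 13*n/3 + 2/35] / (n - a').
Simple pole: residue = g(a) at a = -9/4 + (1/4)*sqrt(69), which is -311/156 + (33073/125580)*sqrt(69).


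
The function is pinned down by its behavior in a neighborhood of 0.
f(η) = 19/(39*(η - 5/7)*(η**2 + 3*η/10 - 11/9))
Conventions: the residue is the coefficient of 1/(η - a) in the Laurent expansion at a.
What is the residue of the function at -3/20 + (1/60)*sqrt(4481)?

The factor η**2 + 3*η/10 - 11/9 splits as (η - a)(η - a') with a = -3/20 + (1/60)*sqrt(4481), a' = -3/20 - (1/60)*sqrt(4481). At the order-1 pole a set g(η) = (η - a)*f(η) = [19/(39*(η - 5/7))] / (η - a').
Simple pole: residue = g(a) at a = -3/20 + (1/60)*sqrt(4481), which is 2793/5707 + (144837/25573067)*sqrt(4481).

The residue is 2793/5707 + (144837/25573067)*sqrt(4481).


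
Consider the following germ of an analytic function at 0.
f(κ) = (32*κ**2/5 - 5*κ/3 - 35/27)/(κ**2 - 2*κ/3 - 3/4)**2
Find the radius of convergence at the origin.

Denominator factor (κ**2 - 2*κ/3 - 3/4)^2: discriminant 31/9, real irrational roots 1/3 + (1/6)*sqrt(31) and 1/3 - (1/6)*sqrt(31); poles of order 2, moduli 1/3 + (1/6)*sqrt(31) and -1/3 + (1/6)*sqrt(31).
The radius of convergence is the smallest modulus among the singular points: -1/3 + (1/6)*sqrt(31).

The radius of convergence is -1/3 + (1/6)*sqrt(31).


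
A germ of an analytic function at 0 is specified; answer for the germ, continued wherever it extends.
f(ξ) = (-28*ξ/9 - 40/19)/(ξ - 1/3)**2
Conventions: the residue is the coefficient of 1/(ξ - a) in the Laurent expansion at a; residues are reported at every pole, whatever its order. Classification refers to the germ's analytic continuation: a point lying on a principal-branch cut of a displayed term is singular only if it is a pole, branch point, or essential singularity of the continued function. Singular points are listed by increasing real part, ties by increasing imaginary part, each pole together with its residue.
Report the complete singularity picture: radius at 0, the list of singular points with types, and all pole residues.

Radius of convergence at 0: 1/3.
At 1/3: a pole of order 2; residue -28/9.

Denominator factor (ξ - 1/3)^2: pole of order 2 at 1/3, modulus 1/3.
The radius of convergence is the smallest modulus among the singular points: 1/3.
At the order-2 pole 1/3 set g(ξ) = (ξ - (1/3))^2*f(ξ) = -28*ξ/9 - 40/19.
Order-2 pole: residue = g'(a); g'(1/3) = -28/9, so the residue is -28/9.
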